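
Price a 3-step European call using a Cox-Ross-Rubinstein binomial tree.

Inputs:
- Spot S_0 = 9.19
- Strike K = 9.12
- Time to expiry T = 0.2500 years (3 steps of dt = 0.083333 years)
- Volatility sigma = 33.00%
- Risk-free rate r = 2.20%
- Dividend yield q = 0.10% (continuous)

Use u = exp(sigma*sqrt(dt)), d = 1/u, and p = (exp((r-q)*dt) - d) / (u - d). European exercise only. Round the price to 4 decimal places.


dt = T/N = 0.083333
u = exp(sigma*sqrt(dt)) = 1.099948; d = 1/u = 0.909134
p = (exp((r-q)*dt) - d) / (u - d) = 0.485382
Discount per step: exp(-r*dt) = 0.998168
Stock lattice S(k, i) with i counting down-moves:
  k=0: S(0,0) = 9.1900
  k=1: S(1,0) = 10.1085; S(1,1) = 8.3549
  k=2: S(2,0) = 11.1188; S(2,1) = 9.1900; S(2,2) = 7.5958
  k=3: S(3,0) = 12.2302; S(3,1) = 10.1085; S(3,2) = 8.3549; S(3,3) = 6.9056
Terminal payoffs V(N, i) = max(S_T - K, 0):
  V(3,0) = 3.110151; V(3,1) = 0.988521; V(3,2) = 0.000000; V(3,3) = 0.000000
Backward induction: V(k, i) = exp(-r*dt) * [p * V(k+1, i) + (1-p) * V(k+1, i+1)].
  V(2,0) = exp(-r*dt) * [p*3.110151 + (1-p)*0.988521] = 2.014624
  V(2,1) = exp(-r*dt) * [p*0.988521 + (1-p)*0.000000] = 0.478931
  V(2,2) = exp(-r*dt) * [p*0.000000 + (1-p)*0.000000] = 0.000000
  V(1,0) = exp(-r*dt) * [p*2.014624 + (1-p)*0.478931] = 1.222086
  V(1,1) = exp(-r*dt) * [p*0.478931 + (1-p)*0.000000] = 0.232038
  V(0,0) = exp(-r*dt) * [p*1.222086 + (1-p)*0.232038] = 0.711284

Answer: Price = V(0,0) = 0.7113


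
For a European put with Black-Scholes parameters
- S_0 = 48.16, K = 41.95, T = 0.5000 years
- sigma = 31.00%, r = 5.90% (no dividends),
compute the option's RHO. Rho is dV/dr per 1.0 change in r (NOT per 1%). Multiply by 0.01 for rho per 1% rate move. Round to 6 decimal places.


Answer: Rho = -5.219849

Derivation:
d1 = 0.8739628509; d2 = 0.6547597487
phi(d1) = 0.2723018554; exp(-qT) = 1.0000000000; exp(-rT) = 0.9709308776
N(-d2) = 0.2563112249
Rho = -K*T*exp(-rT)*N(-d2) = -41.9500 * 0.5000 * 0.9709308776 * 0.2563112249 = -5.219849


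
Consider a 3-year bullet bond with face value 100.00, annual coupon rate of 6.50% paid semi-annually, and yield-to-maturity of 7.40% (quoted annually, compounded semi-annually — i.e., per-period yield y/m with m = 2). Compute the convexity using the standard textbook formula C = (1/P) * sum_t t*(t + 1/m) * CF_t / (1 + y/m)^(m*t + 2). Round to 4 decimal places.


Answer: Convexity = 8.7735

Derivation:
Coupon per period c = face * coupon_rate / m = 3.250000
Periods per year m = 2; per-period yield y/m = 0.037000
Number of cashflows N = 6
Cashflows (t years, CF_t, discount factor 1/(1+y/m)^(m*t), PV):
  t = 0.5000: CF_t = 3.250000, DF = 0.964320, PV = 3.134041
  t = 1.0000: CF_t = 3.250000, DF = 0.929913, PV = 3.022218
  t = 1.5000: CF_t = 3.250000, DF = 0.896734, PV = 2.914386
  t = 2.0000: CF_t = 3.250000, DF = 0.864739, PV = 2.810401
  t = 2.5000: CF_t = 3.250000, DF = 0.833885, PV = 2.710127
  t = 3.0000: CF_t = 103.250000, DF = 0.804132, PV = 83.026651
Price P = sum_t PV_t = 97.617824
Convexity numerator sum_t t*(t + 1/m) * CF_t / (1+y/m)^(m*t + 2):
  t = 0.5000: term = 1.457193
  t = 1.0000: term = 4.215602
  t = 1.5000: term = 8.130380
  t = 2.0000: term = 13.067149
  t = 2.5000: term = 18.901372
  t = 3.0000: term = 810.679719
Convexity = (1/P) * sum = 856.451414 / 97.617824 = 8.773515


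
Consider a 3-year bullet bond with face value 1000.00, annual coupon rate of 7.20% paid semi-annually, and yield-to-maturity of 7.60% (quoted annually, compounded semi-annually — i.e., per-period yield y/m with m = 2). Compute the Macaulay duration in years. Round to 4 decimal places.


Coupon per period c = face * coupon_rate / m = 36.000000
Periods per year m = 2; per-period yield y/m = 0.038000
Number of cashflows N = 6
Cashflows (t years, CF_t, discount factor 1/(1+y/m)^(m*t), PV):
  t = 0.5000: CF_t = 36.000000, DF = 0.963391, PV = 34.682081
  t = 1.0000: CF_t = 36.000000, DF = 0.928122, PV = 33.412409
  t = 1.5000: CF_t = 36.000000, DF = 0.894145, PV = 32.189219
  t = 2.0000: CF_t = 36.000000, DF = 0.861411, PV = 31.010808
  t = 2.5000: CF_t = 36.000000, DF = 0.829876, PV = 29.875538
  t = 3.0000: CF_t = 1036.000000, DF = 0.799495, PV = 828.277062
Price P = sum_t PV_t = 989.447118
Macaulay numerator sum_t t * PV_t:
  t * PV_t at t = 0.5000: 17.341040
  t * PV_t at t = 1.0000: 33.412409
  t * PV_t at t = 1.5000: 48.283829
  t * PV_t at t = 2.0000: 62.021617
  t * PV_t at t = 2.5000: 74.688845
  t * PV_t at t = 3.0000: 2484.831186
Macaulay duration D = (sum_t t * PV_t) / P = 2720.578926 / 989.447118 = 2.749595

Answer: Macaulay duration = 2.7496 years


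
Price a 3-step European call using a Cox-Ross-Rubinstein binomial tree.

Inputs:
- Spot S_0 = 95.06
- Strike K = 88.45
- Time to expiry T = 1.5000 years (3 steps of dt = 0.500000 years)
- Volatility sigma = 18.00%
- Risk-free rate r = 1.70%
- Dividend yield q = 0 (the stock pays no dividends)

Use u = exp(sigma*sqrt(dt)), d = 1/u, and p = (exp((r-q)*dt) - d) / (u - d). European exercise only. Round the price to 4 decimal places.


dt = T/N = 0.500000
u = exp(sigma*sqrt(dt)) = 1.135734; d = 1/u = 0.880488
p = (exp((r-q)*dt) - d) / (u - d) = 0.501666
Discount per step: exp(-r*dt) = 0.991536
Stock lattice S(k, i) with i counting down-moves:
  k=0: S(0,0) = 95.0600
  k=1: S(1,0) = 107.9629; S(1,1) = 83.6992
  k=2: S(2,0) = 122.6171; S(2,1) = 95.0600; S(2,2) = 73.6961
  k=3: S(3,0) = 139.2605; S(3,1) = 107.9629; S(3,2) = 83.6992; S(3,3) = 64.8885
Terminal payoffs V(N, i) = max(S_T - K, 0):
  V(3,0) = 50.810452; V(3,1) = 19.512883; V(3,2) = 0.000000; V(3,3) = 0.000000
Backward induction: V(k, i) = exp(-r*dt) * [p * V(k+1, i) + (1-p) * V(k+1, i+1)].
  V(2,0) = exp(-r*dt) * [p*50.810452 + (1-p)*19.512883] = 34.915766
  V(2,1) = exp(-r*dt) * [p*19.512883 + (1-p)*0.000000] = 9.706100
  V(2,2) = exp(-r*dt) * [p*0.000000 + (1-p)*0.000000] = 0.000000
  V(1,0) = exp(-r*dt) * [p*34.915766 + (1-p)*9.706100] = 22.163742
  V(1,1) = exp(-r*dt) * [p*9.706100 + (1-p)*0.000000] = 4.828009
  V(0,0) = exp(-r*dt) * [p*22.163742 + (1-p)*4.828009] = 13.410287

Answer: Price = V(0,0) = 13.4103


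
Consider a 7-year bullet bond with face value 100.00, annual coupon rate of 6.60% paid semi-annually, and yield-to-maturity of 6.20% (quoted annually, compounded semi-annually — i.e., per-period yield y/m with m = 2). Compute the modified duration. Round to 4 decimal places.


Answer: Modified duration = 5.5612

Derivation:
Coupon per period c = face * coupon_rate / m = 3.300000
Periods per year m = 2; per-period yield y/m = 0.031000
Number of cashflows N = 14
Cashflows (t years, CF_t, discount factor 1/(1+y/m)^(m*t), PV):
  t = 0.5000: CF_t = 3.300000, DF = 0.969932, PV = 3.200776
  t = 1.0000: CF_t = 3.300000, DF = 0.940768, PV = 3.104535
  t = 1.5000: CF_t = 3.300000, DF = 0.912481, PV = 3.011189
  t = 2.0000: CF_t = 3.300000, DF = 0.885045, PV = 2.920648
  t = 2.5000: CF_t = 3.300000, DF = 0.858434, PV = 2.832831
  t = 3.0000: CF_t = 3.300000, DF = 0.832622, PV = 2.747653
  t = 3.5000: CF_t = 3.300000, DF = 0.807587, PV = 2.665037
  t = 4.0000: CF_t = 3.300000, DF = 0.783305, PV = 2.584905
  t = 4.5000: CF_t = 3.300000, DF = 0.759752, PV = 2.507183
  t = 5.0000: CF_t = 3.300000, DF = 0.736908, PV = 2.431797
  t = 5.5000: CF_t = 3.300000, DF = 0.714751, PV = 2.358678
  t = 6.0000: CF_t = 3.300000, DF = 0.693260, PV = 2.287757
  t = 6.5000: CF_t = 3.300000, DF = 0.672415, PV = 2.218969
  t = 7.0000: CF_t = 103.300000, DF = 0.652197, PV = 67.371933
Price P = sum_t PV_t = 102.243891
First compute Macaulay numerator sum_t t * PV_t:
  t * PV_t at t = 0.5000: 1.600388
  t * PV_t at t = 1.0000: 3.104535
  t * PV_t at t = 1.5000: 4.516783
  t * PV_t at t = 2.0000: 5.841297
  t * PV_t at t = 2.5000: 7.082077
  t * PV_t at t = 3.0000: 8.242960
  t * PV_t at t = 3.5000: 9.327630
  t * PV_t at t = 4.0000: 10.339621
  t * PV_t at t = 4.5000: 11.282321
  t * PV_t at t = 5.0000: 12.158984
  t * PV_t at t = 5.5000: 12.972728
  t * PV_t at t = 6.0000: 13.726544
  t * PV_t at t = 6.5000: 14.423300
  t * PV_t at t = 7.0000: 471.603530
Macaulay duration D = 586.222699 / 102.243891 = 5.733572
Modified duration = D / (1 + y/m) = 5.733572 / (1 + 0.031000) = 5.561175


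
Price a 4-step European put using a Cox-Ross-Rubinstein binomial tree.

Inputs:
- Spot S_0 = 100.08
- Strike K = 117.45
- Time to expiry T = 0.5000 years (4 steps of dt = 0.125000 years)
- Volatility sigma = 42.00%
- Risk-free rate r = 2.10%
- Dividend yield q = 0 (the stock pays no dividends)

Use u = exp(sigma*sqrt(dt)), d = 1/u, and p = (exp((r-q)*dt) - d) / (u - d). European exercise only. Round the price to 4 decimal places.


Answer: Price = V(0,0) = 23.0551

Derivation:
dt = T/N = 0.125000
u = exp(sigma*sqrt(dt)) = 1.160084; d = 1/u = 0.862007
p = (exp((r-q)*dt) - d) / (u - d) = 0.471763
Discount per step: exp(-r*dt) = 0.997378
Stock lattice S(k, i) with i counting down-moves:
  k=0: S(0,0) = 100.0800
  k=1: S(1,0) = 116.1012; S(1,1) = 86.2696
  k=2: S(2,0) = 134.6872; S(2,1) = 100.0800; S(2,2) = 74.3650
  k=3: S(3,0) = 156.2484; S(3,1) = 116.1012; S(3,2) = 86.2696; S(3,3) = 64.1031
  k=4: S(4,0) = 181.2613; S(4,1) = 134.6872; S(4,2) = 100.0800; S(4,3) = 74.3650; S(4,4) = 55.2573
Terminal payoffs V(N, i) = max(K - S_T, 0):
  V(4,0) = 0.000000; V(4,1) = 0.000000; V(4,2) = 17.370000; V(4,3) = 43.085028; V(4,4) = 62.192716
Backward induction: V(k, i) = exp(-r*dt) * [p * V(k+1, i) + (1-p) * V(k+1, i+1)].
  V(3,0) = exp(-r*dt) * [p*0.000000 + (1-p)*0.000000] = 0.000000
  V(3,1) = exp(-r*dt) * [p*0.000000 + (1-p)*17.370000] = 9.151423
  V(3,2) = exp(-r*dt) * [p*17.370000 + (1-p)*43.085028] = 30.872484
  V(3,3) = exp(-r*dt) * [p*43.085028 + (1-p)*62.192716] = 53.039006
  V(2,0) = exp(-r*dt) * [p*0.000000 + (1-p)*9.151423] = 4.821448
  V(2,1) = exp(-r*dt) * [p*9.151423 + (1-p)*30.872484] = 20.571222
  V(2,2) = exp(-r*dt) * [p*30.872484 + (1-p)*53.039006] = 42.470032
  V(1,0) = exp(-r*dt) * [p*4.821448 + (1-p)*20.571222] = 13.106612
  V(1,1) = exp(-r*dt) * [p*20.571222 + (1-p)*42.470032] = 32.054730
  V(0,0) = exp(-r*dt) * [p*13.106612 + (1-p)*32.054730] = 23.055110


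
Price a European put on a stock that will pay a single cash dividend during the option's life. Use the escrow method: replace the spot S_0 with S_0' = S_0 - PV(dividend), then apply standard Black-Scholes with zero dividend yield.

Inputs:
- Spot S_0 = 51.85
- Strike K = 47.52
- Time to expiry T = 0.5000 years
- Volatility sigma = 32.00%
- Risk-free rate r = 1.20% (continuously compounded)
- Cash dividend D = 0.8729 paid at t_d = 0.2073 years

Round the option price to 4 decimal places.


PV(D) = D * exp(-r * t_d) = 0.8729 * 0.99751549 = 0.87073127
S_0' = S_0 - PV(D) = 51.8500 - 0.87073127 = 50.97926873
d1 = (ln(S_0'/K) + (r + sigma^2/2)*T) / (sigma*sqrt(T)) = 0.45019889
d2 = d1 - sigma*sqrt(T) = 0.22392472
exp(-rT) = 0.99401796
N(-d1) = 0.32628352; N(-d2) = 0.41140794
P = K * exp(-rT) * N(-d2) - S_0' * N(-d1) = 47.5200 * 0.99401796 * 0.41140794 - 50.97926873 * 0.32628352 = 2.7995

Answer: Price = 2.7995


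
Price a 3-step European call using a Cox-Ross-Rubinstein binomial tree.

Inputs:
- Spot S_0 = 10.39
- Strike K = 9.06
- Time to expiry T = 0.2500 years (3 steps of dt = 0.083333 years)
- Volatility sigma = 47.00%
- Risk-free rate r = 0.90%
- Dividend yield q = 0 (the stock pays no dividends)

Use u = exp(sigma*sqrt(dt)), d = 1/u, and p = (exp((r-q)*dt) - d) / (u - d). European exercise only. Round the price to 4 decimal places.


dt = T/N = 0.083333
u = exp(sigma*sqrt(dt)) = 1.145312; d = 1/u = 0.873124
p = (exp((r-q)*dt) - d) / (u - d) = 0.468889
Discount per step: exp(-r*dt) = 0.999250
Stock lattice S(k, i) with i counting down-moves:
  k=0: S(0,0) = 10.3900
  k=1: S(1,0) = 11.8998; S(1,1) = 9.0718
  k=2: S(2,0) = 13.6290; S(2,1) = 10.3900; S(2,2) = 7.9208
  k=3: S(3,0) = 15.6094; S(3,1) = 11.8998; S(3,2) = 9.0718; S(3,3) = 6.9158
Terminal payoffs V(N, i) = max(S_T - K, 0):
  V(3,0) = 6.549438; V(3,1) = 2.839794; V(3,2) = 0.011762; V(3,3) = 0.000000
Backward induction: V(k, i) = exp(-r*dt) * [p * V(k+1, i) + (1-p) * V(k+1, i+1)].
  V(2,0) = exp(-r*dt) * [p*6.549438 + (1-p)*2.839794] = 4.575773
  V(2,1) = exp(-r*dt) * [p*2.839794 + (1-p)*0.011762] = 1.336792
  V(2,2) = exp(-r*dt) * [p*0.011762 + (1-p)*0.000000] = 0.005511
  V(1,0) = exp(-r*dt) * [p*4.575773 + (1-p)*1.336792] = 2.853374
  V(1,1) = exp(-r*dt) * [p*1.336792 + (1-p)*0.005511] = 0.629262
  V(0,0) = exp(-r*dt) * [p*2.853374 + (1-p)*0.629262] = 1.670870

Answer: Price = V(0,0) = 1.6709


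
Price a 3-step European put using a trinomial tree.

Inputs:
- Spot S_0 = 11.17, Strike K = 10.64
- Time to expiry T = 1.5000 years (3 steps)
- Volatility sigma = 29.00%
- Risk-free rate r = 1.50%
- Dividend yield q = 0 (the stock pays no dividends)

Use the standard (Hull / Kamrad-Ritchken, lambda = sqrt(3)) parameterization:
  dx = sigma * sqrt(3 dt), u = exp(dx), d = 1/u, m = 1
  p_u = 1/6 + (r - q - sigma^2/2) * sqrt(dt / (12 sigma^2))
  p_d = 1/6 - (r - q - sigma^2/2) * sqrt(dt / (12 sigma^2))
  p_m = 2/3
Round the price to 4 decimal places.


dt = T/N = 0.500000; dx = sigma*sqrt(3*dt) = 0.355176
u = exp(dx) = 1.426432; d = 1/u = 0.701050
p_u = 0.147627, p_m = 0.666667, p_d = 0.185707
Discount per step: exp(-r*dt) = 0.992528
Stock lattice S(k, j) with j the centered position index:
  k=0: S(0,+0) = 11.1700
  k=1: S(1,-1) = 7.8307; S(1,+0) = 11.1700; S(1,+1) = 15.9332
  k=2: S(2,-2) = 5.4897; S(2,-1) = 7.8307; S(2,+0) = 11.1700; S(2,+1) = 15.9332; S(2,+2) = 22.7277
  k=3: S(3,-3) = 3.8486; S(3,-2) = 5.4897; S(3,-1) = 7.8307; S(3,+0) = 11.1700; S(3,+1) = 15.9332; S(3,+2) = 22.7277; S(3,+3) = 32.4195
Terminal payoffs V(N, j) = max(K - S_T, 0):
  V(3,-3) = 6.791423; V(3,-2) = 5.150267; V(3,-1) = 2.809271; V(3,+0) = 0.000000; V(3,+1) = 0.000000; V(3,+2) = 0.000000; V(3,+3) = 0.000000
Backward induction: V(k, j) = exp(-r*dt) * [p_u * V(k+1, j+1) + p_m * V(k+1, j) + p_d * V(k+1, j-1)]
  V(2,-2) = exp(-r*dt) * [p_u*2.809271 + p_m*5.150267 + p_d*6.791423] = 5.071269
  V(2,-1) = exp(-r*dt) * [p_u*0.000000 + p_m*2.809271 + p_d*5.150267] = 2.808145
  V(2,+0) = exp(-r*dt) * [p_u*0.000000 + p_m*0.000000 + p_d*2.809271] = 0.517802
  V(2,+1) = exp(-r*dt) * [p_u*0.000000 + p_m*0.000000 + p_d*0.000000] = 0.000000
  V(2,+2) = exp(-r*dt) * [p_u*0.000000 + p_m*0.000000 + p_d*0.000000] = 0.000000
  V(1,-1) = exp(-r*dt) * [p_u*0.517802 + p_m*2.808145 + p_d*5.071269] = 2.868710
  V(1,+0) = exp(-r*dt) * [p_u*0.000000 + p_m*0.517802 + p_d*2.808145] = 0.860216
  V(1,+1) = exp(-r*dt) * [p_u*0.000000 + p_m*0.000000 + p_d*0.517802] = 0.095441
  V(0,+0) = exp(-r*dt) * [p_u*0.095441 + p_m*0.860216 + p_d*2.868710] = 1.111934

Answer: Price = V(0,0) = 1.1119


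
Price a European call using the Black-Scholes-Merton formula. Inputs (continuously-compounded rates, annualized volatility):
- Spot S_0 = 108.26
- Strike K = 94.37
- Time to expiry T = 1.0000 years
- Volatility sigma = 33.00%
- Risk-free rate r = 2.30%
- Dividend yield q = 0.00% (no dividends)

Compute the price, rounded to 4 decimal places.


d1 = (ln(S/K) + (r - q + 0.5*sigma^2) * T) / (sigma * sqrt(T)) = 0.65079550
d2 = d1 - sigma * sqrt(T) = 0.32079550
exp(-rT) = 0.97726248; exp(-qT) = 1.00000000
C = S_0 * exp(-qT) * N(d1) - K * exp(-rT) * N(d2)
N(d1) = 0.74241075; N(d2) = 0.62581732
C = 108.2600 * 1.00000000 * 0.74241075 - 94.3700 * 0.97726248 * 0.62581732 = 22.6578

Answer: Price = 22.6578


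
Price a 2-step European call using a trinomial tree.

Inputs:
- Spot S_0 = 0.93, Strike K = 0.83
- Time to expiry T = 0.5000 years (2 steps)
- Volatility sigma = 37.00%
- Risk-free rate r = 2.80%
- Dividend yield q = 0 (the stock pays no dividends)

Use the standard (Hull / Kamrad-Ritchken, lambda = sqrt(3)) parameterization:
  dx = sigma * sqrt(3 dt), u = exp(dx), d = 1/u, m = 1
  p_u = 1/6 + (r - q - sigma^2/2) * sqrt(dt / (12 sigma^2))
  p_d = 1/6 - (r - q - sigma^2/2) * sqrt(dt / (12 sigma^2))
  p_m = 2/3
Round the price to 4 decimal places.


dt = T/N = 0.250000; dx = sigma*sqrt(3*dt) = 0.320429
u = exp(dx) = 1.377719; d = 1/u = 0.725837
p_u = 0.150887, p_m = 0.666667, p_d = 0.182446
Discount per step: exp(-r*dt) = 0.993024
Stock lattice S(k, j) with j the centered position index:
  k=0: S(0,+0) = 0.9300
  k=1: S(1,-1) = 0.6750; S(1,+0) = 0.9300; S(1,+1) = 1.2813
  k=2: S(2,-2) = 0.4900; S(2,-1) = 0.6750; S(2,+0) = 0.9300; S(2,+1) = 1.2813; S(2,+2) = 1.7652
Terminal payoffs V(N, j) = max(S_T - K, 0):
  V(2,-2) = 0.000000; V(2,-1) = 0.000000; V(2,+0) = 0.100000; V(2,+1) = 0.451279; V(2,+2) = 0.935243
Backward induction: V(k, j) = exp(-r*dt) * [p_u * V(k+1, j+1) + p_m * V(k+1, j) + p_d * V(k+1, j-1)]
  V(1,-1) = exp(-r*dt) * [p_u*0.100000 + p_m*0.000000 + p_d*0.000000] = 0.014983
  V(1,+0) = exp(-r*dt) * [p_u*0.451279 + p_m*0.100000 + p_d*0.000000] = 0.133819
  V(1,+1) = exp(-r*dt) * [p_u*0.935243 + p_m*0.451279 + p_d*0.100000] = 0.457003
  V(0,+0) = exp(-r*dt) * [p_u*0.457003 + p_m*0.133819 + p_d*0.014983] = 0.159780

Answer: Price = V(0,0) = 0.1598


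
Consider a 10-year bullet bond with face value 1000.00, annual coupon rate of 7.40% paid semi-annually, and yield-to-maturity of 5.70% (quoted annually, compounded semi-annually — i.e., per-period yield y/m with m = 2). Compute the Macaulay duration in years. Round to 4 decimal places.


Coupon per period c = face * coupon_rate / m = 37.000000
Periods per year m = 2; per-period yield y/m = 0.028500
Number of cashflows N = 20
Cashflows (t years, CF_t, discount factor 1/(1+y/m)^(m*t), PV):
  t = 0.5000: CF_t = 37.000000, DF = 0.972290, PV = 35.974720
  t = 1.0000: CF_t = 37.000000, DF = 0.945347, PV = 34.977852
  t = 1.5000: CF_t = 37.000000, DF = 0.919152, PV = 34.008606
  t = 2.0000: CF_t = 37.000000, DF = 0.893682, PV = 33.066219
  t = 2.5000: CF_t = 37.000000, DF = 0.868917, PV = 32.149946
  t = 3.0000: CF_t = 37.000000, DF = 0.844840, PV = 31.259062
  t = 3.5000: CF_t = 37.000000, DF = 0.821429, PV = 30.392866
  t = 4.0000: CF_t = 37.000000, DF = 0.798667, PV = 29.550672
  t = 4.5000: CF_t = 37.000000, DF = 0.776536, PV = 28.731815
  t = 5.0000: CF_t = 37.000000, DF = 0.755018, PV = 27.935649
  t = 5.5000: CF_t = 37.000000, DF = 0.734096, PV = 27.161545
  t = 6.0000: CF_t = 37.000000, DF = 0.713754, PV = 26.408891
  t = 6.5000: CF_t = 37.000000, DF = 0.693976, PV = 25.677094
  t = 7.0000: CF_t = 37.000000, DF = 0.674745, PV = 24.965575
  t = 7.5000: CF_t = 37.000000, DF = 0.656048, PV = 24.273773
  t = 8.0000: CF_t = 37.000000, DF = 0.637869, PV = 23.601140
  t = 8.5000: CF_t = 37.000000, DF = 0.620193, PV = 22.947147
  t = 9.0000: CF_t = 37.000000, DF = 0.603007, PV = 22.311275
  t = 9.5000: CF_t = 37.000000, DF = 0.586298, PV = 21.693024
  t = 10.0000: CF_t = 1037.000000, DF = 0.570051, PV = 591.143387
Price P = sum_t PV_t = 1128.230260
Macaulay numerator sum_t t * PV_t:
  t * PV_t at t = 0.5000: 17.987360
  t * PV_t at t = 1.0000: 34.977852
  t * PV_t at t = 1.5000: 51.012910
  t * PV_t at t = 2.0000: 66.132438
  t * PV_t at t = 2.5000: 80.374864
  t * PV_t at t = 3.0000: 93.777187
  t * PV_t at t = 3.5000: 106.375030
  t * PV_t at t = 4.0000: 118.202686
  t * PV_t at t = 4.5000: 129.293167
  t * PV_t at t = 5.0000: 139.678244
  t * PV_t at t = 5.5000: 149.388497
  t * PV_t at t = 6.0000: 158.453349
  t * PV_t at t = 6.5000: 166.901113
  t * PV_t at t = 7.0000: 174.759028
  t * PV_t at t = 7.5000: 182.053296
  t * PV_t at t = 8.0000: 188.809123
  t * PV_t at t = 8.5000: 195.050747
  t * PV_t at t = 9.0000: 200.801478
  t * PV_t at t = 9.5000: 206.083729
  t * PV_t at t = 10.0000: 5911.433873
Macaulay duration D = (sum_t t * PV_t) / P = 8371.545971 / 1128.230260 = 7.420069

Answer: Macaulay duration = 7.4201 years


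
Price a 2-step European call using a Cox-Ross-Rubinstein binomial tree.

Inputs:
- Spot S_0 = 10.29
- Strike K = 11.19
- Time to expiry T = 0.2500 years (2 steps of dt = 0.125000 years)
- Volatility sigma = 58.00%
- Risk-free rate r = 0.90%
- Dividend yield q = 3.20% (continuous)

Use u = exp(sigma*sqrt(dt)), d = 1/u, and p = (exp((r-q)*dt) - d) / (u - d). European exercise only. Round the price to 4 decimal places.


dt = T/N = 0.125000
u = exp(sigma*sqrt(dt)) = 1.227600; d = 1/u = 0.814598
p = (exp((r-q)*dt) - d) / (u - d) = 0.441962
Discount per step: exp(-r*dt) = 0.998876
Stock lattice S(k, i) with i counting down-moves:
  k=0: S(0,0) = 10.2900
  k=1: S(1,0) = 12.6320; S(1,1) = 8.3822
  k=2: S(2,0) = 15.5070; S(2,1) = 10.2900; S(2,2) = 6.8281
Terminal payoffs V(N, i) = max(S_T - K, 0):
  V(2,0) = 4.317046; V(2,1) = 0.000000; V(2,2) = 0.000000
Backward induction: V(k, i) = exp(-r*dt) * [p * V(k+1, i) + (1-p) * V(k+1, i+1)].
  V(1,0) = exp(-r*dt) * [p*4.317046 + (1-p)*0.000000] = 1.905827
  V(1,1) = exp(-r*dt) * [p*0.000000 + (1-p)*0.000000] = 0.000000
  V(0,0) = exp(-r*dt) * [p*1.905827 + (1-p)*0.000000] = 0.841357

Answer: Price = V(0,0) = 0.8414


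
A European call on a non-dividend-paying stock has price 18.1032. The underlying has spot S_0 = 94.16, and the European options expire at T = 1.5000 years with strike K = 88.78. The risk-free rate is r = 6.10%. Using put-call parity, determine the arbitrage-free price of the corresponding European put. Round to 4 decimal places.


Put-call parity: C - P = S_0 * exp(-qT) - K * exp(-rT).
S_0 * exp(-qT) = 94.1600 * 1.00000000 = 94.16000000
K * exp(-rT) = 88.7800 * 0.91256132 = 81.01719365
P = C - S*exp(-qT) + K*exp(-rT)
P = 18.1032 - 94.16000000 + 81.01719365 = 4.9604

Answer: Put price = 4.9604


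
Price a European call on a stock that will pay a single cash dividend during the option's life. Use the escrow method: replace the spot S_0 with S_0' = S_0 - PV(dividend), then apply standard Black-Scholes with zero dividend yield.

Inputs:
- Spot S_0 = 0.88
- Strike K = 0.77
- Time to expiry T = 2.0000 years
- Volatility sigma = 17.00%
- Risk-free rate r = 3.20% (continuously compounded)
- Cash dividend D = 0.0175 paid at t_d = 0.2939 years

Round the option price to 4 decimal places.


Answer: Price = 0.1657

Derivation:
PV(D) = D * exp(-r * t_d) = 0.0175 * 0.99063929 = 0.01733619
S_0' = S_0 - PV(D) = 0.8800 - 0.01733619 = 0.86266381
d1 = (ln(S_0'/K) + (r + sigma^2/2)*T) / (sigma*sqrt(T)) = 0.85907045
d2 = d1 - sigma*sqrt(T) = 0.61865414
exp(-rT) = 0.93800500
N(d1) = 0.80484918; N(d2) = 0.73192789
C = S_0' * N(d1) - K * exp(-rT) * N(d2) = 0.86266381 * 0.80484918 - 0.7700 * 0.93800500 * 0.73192789 = 0.1657


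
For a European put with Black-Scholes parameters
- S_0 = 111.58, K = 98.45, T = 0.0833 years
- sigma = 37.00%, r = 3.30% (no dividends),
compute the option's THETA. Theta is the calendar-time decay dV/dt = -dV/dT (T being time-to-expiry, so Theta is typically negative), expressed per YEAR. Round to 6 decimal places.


d1 = 1.2514819742; d2 = 1.1446935385
phi(d1) = 0.1823108469; exp(-qT) = 1.0000000000; exp(-rT) = 0.9972548748
Theta = -S*exp(-qT)*phi(d1)*sigma/(2*sqrt(T)) + r*K*exp(-rT)*N(-d2) - q*S*exp(-qT)*N(-d1)
N(-d1) = 0.1053793431; N(-d2) = 0.1261680645; sqrt(T) = 0.2886173938
Term 1 = -111.5800 * 1.0000000000 * 0.1823108469 * 0.3700 / (2 * 0.2886173938) = -13.0391143285
Term 2 = 0.0330 * 98.4500 * 0.9972548748 * 0.1261680645 = 0.4087758865
Term 3 = 0 (no dividend yield, q = 0)
Theta = -13.0391143285 + (0.4087758865) + (0.0000000000) = -12.630338

Answer: Theta = -12.630338


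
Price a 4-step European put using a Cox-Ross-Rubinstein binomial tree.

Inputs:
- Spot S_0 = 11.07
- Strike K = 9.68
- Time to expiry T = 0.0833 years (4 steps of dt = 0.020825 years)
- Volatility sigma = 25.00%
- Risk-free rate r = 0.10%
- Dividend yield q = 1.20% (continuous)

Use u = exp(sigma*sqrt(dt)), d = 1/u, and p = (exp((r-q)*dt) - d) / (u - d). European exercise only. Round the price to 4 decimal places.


dt = T/N = 0.020825
u = exp(sigma*sqrt(dt)) = 1.036736; d = 1/u = 0.964566
p = (exp((r-q)*dt) - d) / (u - d) = 0.487808
Discount per step: exp(-r*dt) = 0.999979
Stock lattice S(k, i) with i counting down-moves:
  k=0: S(0,0) = 11.0700
  k=1: S(1,0) = 11.4767; S(1,1) = 10.6777
  k=2: S(2,0) = 11.8983; S(2,1) = 11.0700; S(2,2) = 10.2994
  k=3: S(3,0) = 12.3354; S(3,1) = 11.4767; S(3,2) = 10.6777; S(3,3) = 9.9344
  k=4: S(4,0) = 12.7885; S(4,1) = 11.8983; S(4,2) = 11.0700; S(4,3) = 10.2994; S(4,4) = 9.5824
Terminal payoffs V(N, i) = max(K - S_T, 0):
  V(4,0) = 0.000000; V(4,1) = 0.000000; V(4,2) = 0.000000; V(4,3) = 0.000000; V(4,4) = 0.097581
Backward induction: V(k, i) = exp(-r*dt) * [p * V(k+1, i) + (1-p) * V(k+1, i+1)].
  V(3,0) = exp(-r*dt) * [p*0.000000 + (1-p)*0.000000] = 0.000000
  V(3,1) = exp(-r*dt) * [p*0.000000 + (1-p)*0.000000] = 0.000000
  V(3,2) = exp(-r*dt) * [p*0.000000 + (1-p)*0.000000] = 0.000000
  V(3,3) = exp(-r*dt) * [p*0.000000 + (1-p)*0.097581] = 0.049979
  V(2,0) = exp(-r*dt) * [p*0.000000 + (1-p)*0.000000] = 0.000000
  V(2,1) = exp(-r*dt) * [p*0.000000 + (1-p)*0.000000] = 0.000000
  V(2,2) = exp(-r*dt) * [p*0.000000 + (1-p)*0.049979] = 0.025598
  V(1,0) = exp(-r*dt) * [p*0.000000 + (1-p)*0.000000] = 0.000000
  V(1,1) = exp(-r*dt) * [p*0.000000 + (1-p)*0.025598] = 0.013111
  V(0,0) = exp(-r*dt) * [p*0.000000 + (1-p)*0.013111] = 0.006715

Answer: Price = V(0,0) = 0.0067


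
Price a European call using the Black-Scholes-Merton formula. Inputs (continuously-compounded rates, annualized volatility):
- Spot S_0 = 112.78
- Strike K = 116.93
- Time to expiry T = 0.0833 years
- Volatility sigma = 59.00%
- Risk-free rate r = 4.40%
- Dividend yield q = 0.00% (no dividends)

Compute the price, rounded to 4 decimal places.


d1 = (ln(S/K) + (r - q + 0.5*sigma^2) * T) / (sigma * sqrt(T)) = -0.10554635
d2 = d1 - sigma * sqrt(T) = -0.27583061
exp(-rT) = 0.99634151; exp(-qT) = 1.00000000
C = S_0 * exp(-qT) * N(d1) - K * exp(-rT) * N(d2)
N(d1) = 0.45797115; N(d2) = 0.39133909
C = 112.7800 * 1.00000000 * 0.45797115 - 116.9300 * 0.99634151 * 0.39133909 = 6.0581

Answer: Price = 6.0581


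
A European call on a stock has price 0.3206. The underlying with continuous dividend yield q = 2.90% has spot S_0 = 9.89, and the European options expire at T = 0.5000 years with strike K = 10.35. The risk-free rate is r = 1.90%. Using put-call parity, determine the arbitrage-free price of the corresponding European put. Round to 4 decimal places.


Put-call parity: C - P = S_0 * exp(-qT) - K * exp(-rT).
S_0 * exp(-qT) = 9.8900 * 0.98560462 = 9.74762968
K * exp(-rT) = 10.3500 * 0.99054498 = 10.25214057
P = C - S*exp(-qT) + K*exp(-rT)
P = 0.3206 - 9.74762968 + 10.25214057 = 0.8251

Answer: Put price = 0.8251


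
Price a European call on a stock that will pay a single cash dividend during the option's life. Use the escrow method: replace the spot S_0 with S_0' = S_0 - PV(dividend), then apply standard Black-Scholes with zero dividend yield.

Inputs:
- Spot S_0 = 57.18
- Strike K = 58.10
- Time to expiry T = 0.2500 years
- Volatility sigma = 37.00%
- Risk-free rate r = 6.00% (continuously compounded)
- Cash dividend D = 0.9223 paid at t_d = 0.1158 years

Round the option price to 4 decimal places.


Answer: Price = 3.7148

Derivation:
PV(D) = D * exp(-r * t_d) = 0.9223 * 0.99307608 = 0.91591407
S_0' = S_0 - PV(D) = 57.1800 - 0.91591407 = 56.26408593
d1 = (ln(S_0'/K) + (r + sigma^2/2)*T) / (sigma*sqrt(T)) = 0.00001763
d2 = d1 - sigma*sqrt(T) = -0.18498237
exp(-rT) = 0.98511194
N(d1) = 0.50000704; N(d2) = 0.42662143
C = S_0' * N(d1) - K * exp(-rT) * N(d2) = 56.26408593 * 0.50000704 - 58.1000 * 0.98511194 * 0.42662143 = 3.7148


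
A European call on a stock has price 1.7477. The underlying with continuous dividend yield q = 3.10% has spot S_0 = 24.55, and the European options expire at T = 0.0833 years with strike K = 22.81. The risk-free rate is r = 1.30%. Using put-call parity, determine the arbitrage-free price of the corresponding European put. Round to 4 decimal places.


Answer: Put price = 0.0463

Derivation:
Put-call parity: C - P = S_0 * exp(-qT) - K * exp(-rT).
S_0 * exp(-qT) = 24.5500 * 0.99742103 = 24.48668632
K * exp(-rT) = 22.8100 * 0.99891769 = 22.78531242
P = C - S*exp(-qT) + K*exp(-rT)
P = 1.7477 - 24.48668632 + 22.78531242 = 0.0463


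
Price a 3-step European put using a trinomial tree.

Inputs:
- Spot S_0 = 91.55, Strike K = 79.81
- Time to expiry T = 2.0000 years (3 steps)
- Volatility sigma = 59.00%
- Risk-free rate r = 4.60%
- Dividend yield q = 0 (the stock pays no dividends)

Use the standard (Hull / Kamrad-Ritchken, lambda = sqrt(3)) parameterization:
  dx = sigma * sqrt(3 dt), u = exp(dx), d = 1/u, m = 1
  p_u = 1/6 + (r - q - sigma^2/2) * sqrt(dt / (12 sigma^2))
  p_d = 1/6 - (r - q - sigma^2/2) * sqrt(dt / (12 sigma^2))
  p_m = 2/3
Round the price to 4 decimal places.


Answer: Price = V(0,0) = 17.3100

Derivation:
dt = T/N = 0.666667; dx = sigma*sqrt(3*dt) = 0.834386
u = exp(dx) = 2.303399; d = 1/u = 0.434141
p_u = 0.115511, p_m = 0.666667, p_d = 0.217822
Discount per step: exp(-r*dt) = 0.969799
Stock lattice S(k, j) with j the centered position index:
  k=0: S(0,+0) = 91.5500
  k=1: S(1,-1) = 39.7456; S(1,+0) = 91.5500; S(1,+1) = 210.8762
  k=2: S(2,-2) = 17.2552; S(2,-1) = 39.7456; S(2,+0) = 91.5500; S(2,+1) = 210.8762; S(2,+2) = 485.7321
  k=3: S(3,-3) = 7.4912; S(3,-2) = 17.2552; S(3,-1) = 39.7456; S(3,+0) = 91.5500; S(3,+1) = 210.8762; S(3,+2) = 485.7321; S(3,+3) = 1118.8350
Terminal payoffs V(N, j) = max(K - S_T, 0):
  V(3,-3) = 72.318813; V(3,-2) = 62.554805; V(3,-1) = 40.064395; V(3,+0) = 0.000000; V(3,+1) = 0.000000; V(3,+2) = 0.000000; V(3,+3) = 0.000000
Backward induction: V(k, j) = exp(-r*dt) * [p_u * V(k+1, j+1) + p_m * V(k+1, j) + p_d * V(k+1, j-1)]
  V(2,-2) = exp(-r*dt) * [p_u*40.064395 + p_m*62.554805 + p_d*72.318813] = 60.208721
  V(2,-1) = exp(-r*dt) * [p_u*0.000000 + p_m*40.064395 + p_d*62.554805] = 39.117234
  V(2,+0) = exp(-r*dt) * [p_u*0.000000 + p_m*0.000000 + p_d*40.064395] = 8.463345
  V(2,+1) = exp(-r*dt) * [p_u*0.000000 + p_m*0.000000 + p_d*0.000000] = 0.000000
  V(2,+2) = exp(-r*dt) * [p_u*0.000000 + p_m*0.000000 + p_d*0.000000] = 0.000000
  V(1,-1) = exp(-r*dt) * [p_u*8.463345 + p_m*39.117234 + p_d*60.208721] = 38.957355
  V(1,+0) = exp(-r*dt) * [p_u*0.000000 + p_m*8.463345 + p_d*39.117234] = 13.735092
  V(1,+1) = exp(-r*dt) * [p_u*0.000000 + p_m*0.000000 + p_d*8.463345] = 1.787827
  V(0,+0) = exp(-r*dt) * [p_u*1.787827 + p_m*13.735092 + p_d*38.957355] = 17.309951


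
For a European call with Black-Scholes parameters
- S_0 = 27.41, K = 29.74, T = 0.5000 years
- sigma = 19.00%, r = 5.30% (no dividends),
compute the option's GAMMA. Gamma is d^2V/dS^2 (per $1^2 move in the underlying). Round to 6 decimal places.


d1 = -0.3428353691; d2 = -0.4771856575
phi(d1) = 0.3761728332; exp(-qT) = 1.0000000000; exp(-rT) = 0.9738480438
Gamma = exp(-qT) * phi(d1) / (S * sigma * sqrt(T)) = 1.0000000000 * 0.3761728332 / (27.4100 * 0.1900 * 0.7071067812) = 0.102150

Answer: Gamma = 0.102150


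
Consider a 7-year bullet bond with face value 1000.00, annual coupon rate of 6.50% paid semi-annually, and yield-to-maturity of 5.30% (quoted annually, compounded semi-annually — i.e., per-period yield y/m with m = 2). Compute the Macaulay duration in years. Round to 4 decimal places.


Answer: Macaulay duration = 5.7827 years

Derivation:
Coupon per period c = face * coupon_rate / m = 32.500000
Periods per year m = 2; per-period yield y/m = 0.026500
Number of cashflows N = 14
Cashflows (t years, CF_t, discount factor 1/(1+y/m)^(m*t), PV):
  t = 0.5000: CF_t = 32.500000, DF = 0.974184, PV = 31.660984
  t = 1.0000: CF_t = 32.500000, DF = 0.949035, PV = 30.843628
  t = 1.5000: CF_t = 32.500000, DF = 0.924535, PV = 30.047372
  t = 2.0000: CF_t = 32.500000, DF = 0.900667, PV = 29.271673
  t = 2.5000: CF_t = 32.500000, DF = 0.877415, PV = 28.515999
  t = 3.0000: CF_t = 32.500000, DF = 0.854764, PV = 27.779834
  t = 3.5000: CF_t = 32.500000, DF = 0.832698, PV = 27.062673
  t = 4.0000: CF_t = 32.500000, DF = 0.811201, PV = 26.364026
  t = 4.5000: CF_t = 32.500000, DF = 0.790259, PV = 25.683415
  t = 5.0000: CF_t = 32.500000, DF = 0.769858, PV = 25.020376
  t = 5.5000: CF_t = 32.500000, DF = 0.749983, PV = 24.374453
  t = 6.0000: CF_t = 32.500000, DF = 0.730622, PV = 23.745205
  t = 6.5000: CF_t = 32.500000, DF = 0.711760, PV = 23.132201
  t = 7.0000: CF_t = 1032.500000, DF = 0.693385, PV = 715.920352
Price P = sum_t PV_t = 1069.422190
Macaulay numerator sum_t t * PV_t:
  t * PV_t at t = 0.5000: 15.830492
  t * PV_t at t = 1.0000: 30.843628
  t * PV_t at t = 1.5000: 45.071059
  t * PV_t at t = 2.0000: 58.543346
  t * PV_t at t = 2.5000: 71.289998
  t * PV_t at t = 3.0000: 83.339501
  t * PV_t at t = 3.5000: 94.719354
  t * PV_t at t = 4.0000: 105.456104
  t * PV_t at t = 4.5000: 115.575370
  t * PV_t at t = 5.0000: 125.101878
  t * PV_t at t = 5.5000: 134.059489
  t * PV_t at t = 6.0000: 142.471228
  t * PV_t at t = 6.5000: 150.359308
  t * PV_t at t = 7.0000: 5011.442462
Macaulay duration D = (sum_t t * PV_t) / P = 6184.103216 / 1069.422190 = 5.782658


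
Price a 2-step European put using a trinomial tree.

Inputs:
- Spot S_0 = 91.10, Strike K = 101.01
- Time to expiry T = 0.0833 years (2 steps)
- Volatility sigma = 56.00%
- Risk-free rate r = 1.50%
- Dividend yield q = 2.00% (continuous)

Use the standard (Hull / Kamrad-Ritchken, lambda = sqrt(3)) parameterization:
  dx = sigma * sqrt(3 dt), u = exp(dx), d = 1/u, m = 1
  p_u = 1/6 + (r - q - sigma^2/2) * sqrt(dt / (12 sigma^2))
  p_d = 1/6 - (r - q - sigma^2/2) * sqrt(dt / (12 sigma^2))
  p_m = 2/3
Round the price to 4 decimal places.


Answer: Price = V(0,0) = 12.7068

Derivation:
dt = T/N = 0.041650; dx = sigma*sqrt(3*dt) = 0.197950
u = exp(dx) = 1.218902; d = 1/u = 0.820411
p_u = 0.149645, p_m = 0.666667, p_d = 0.183689
Discount per step: exp(-r*dt) = 0.999375
Stock lattice S(k, j) with j the centered position index:
  k=0: S(0,+0) = 91.1000
  k=1: S(1,-1) = 74.7394; S(1,+0) = 91.1000; S(1,+1) = 111.0420
  k=2: S(2,-2) = 61.3170; S(2,-1) = 74.7394; S(2,+0) = 91.1000; S(2,+1) = 111.0420; S(2,+2) = 135.3492
Terminal payoffs V(N, j) = max(K - S_T, 0):
  V(2,-2) = 39.692995; V(2,-1) = 26.270592; V(2,+0) = 9.910000; V(2,+1) = 0.000000; V(2,+2) = 0.000000
Backward induction: V(k, j) = exp(-r*dt) * [p_u * V(k+1, j+1) + p_m * V(k+1, j) + p_d * V(k+1, j-1)]
  V(1,-1) = exp(-r*dt) * [p_u*9.910000 + p_m*26.270592 + p_d*39.692995] = 26.271438
  V(1,+0) = exp(-r*dt) * [p_u*0.000000 + p_m*9.910000 + p_d*26.270592] = 11.425133
  V(1,+1) = exp(-r*dt) * [p_u*0.000000 + p_m*0.000000 + p_d*9.910000] = 1.819217
  V(0,+0) = exp(-r*dt) * [p_u*1.819217 + p_m*11.425133 + p_d*26.271438] = 12.706813


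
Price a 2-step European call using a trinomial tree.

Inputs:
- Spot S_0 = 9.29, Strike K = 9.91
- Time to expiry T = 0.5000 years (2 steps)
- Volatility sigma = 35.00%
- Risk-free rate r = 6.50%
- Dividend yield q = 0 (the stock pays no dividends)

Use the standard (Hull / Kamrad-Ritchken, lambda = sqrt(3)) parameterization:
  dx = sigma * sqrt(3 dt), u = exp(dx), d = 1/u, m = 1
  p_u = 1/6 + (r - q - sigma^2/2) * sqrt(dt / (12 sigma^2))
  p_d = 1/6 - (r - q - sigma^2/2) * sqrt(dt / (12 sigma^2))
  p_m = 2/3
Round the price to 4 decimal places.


dt = T/N = 0.250000; dx = sigma*sqrt(3*dt) = 0.303109
u = exp(dx) = 1.354062; d = 1/u = 0.738519
p_u = 0.168213, p_m = 0.666667, p_d = 0.165120
Discount per step: exp(-r*dt) = 0.983881
Stock lattice S(k, j) with j the centered position index:
  k=0: S(0,+0) = 9.2900
  k=1: S(1,-1) = 6.8608; S(1,+0) = 9.2900; S(1,+1) = 12.5792
  k=2: S(2,-2) = 5.0669; S(2,-1) = 6.8608; S(2,+0) = 9.2900; S(2,+1) = 12.5792; S(2,+2) = 17.0331
Terminal payoffs V(N, j) = max(S_T - K, 0):
  V(2,-2) = 0.000000; V(2,-1) = 0.000000; V(2,+0) = 0.000000; V(2,+1) = 2.669235; V(2,+2) = 7.123063
Backward induction: V(k, j) = exp(-r*dt) * [p_u * V(k+1, j+1) + p_m * V(k+1, j) + p_d * V(k+1, j-1)]
  V(1,-1) = exp(-r*dt) * [p_u*0.000000 + p_m*0.000000 + p_d*0.000000] = 0.000000
  V(1,+0) = exp(-r*dt) * [p_u*2.669235 + p_m*0.000000 + p_d*0.000000] = 0.441763
  V(1,+1) = exp(-r*dt) * [p_u*7.123063 + p_m*2.669235 + p_d*0.000000] = 2.929687
  V(0,+0) = exp(-r*dt) * [p_u*2.929687 + p_m*0.441763 + p_d*0.000000] = 0.774630

Answer: Price = V(0,0) = 0.7746


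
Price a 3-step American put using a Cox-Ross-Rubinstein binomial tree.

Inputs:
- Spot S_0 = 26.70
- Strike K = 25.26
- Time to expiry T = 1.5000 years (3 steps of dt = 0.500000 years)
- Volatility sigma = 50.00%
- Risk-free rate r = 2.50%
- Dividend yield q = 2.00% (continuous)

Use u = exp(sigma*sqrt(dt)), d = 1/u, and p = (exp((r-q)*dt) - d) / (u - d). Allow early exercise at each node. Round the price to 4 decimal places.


Answer: Price = V(0,0) = 5.8031

Derivation:
dt = T/N = 0.500000
u = exp(sigma*sqrt(dt)) = 1.424119; d = 1/u = 0.702189
p = (exp((r-q)*dt) - d) / (u - d) = 0.415988
Discount per step: exp(-r*dt) = 0.987578
Stock lattice S(k, i) with i counting down-moves:
  k=0: S(0,0) = 26.7000
  k=1: S(1,0) = 38.0240; S(1,1) = 18.7484
  k=2: S(2,0) = 54.1507; S(2,1) = 26.7000; S(2,2) = 13.1649
  k=3: S(3,0) = 77.1170; S(3,1) = 38.0240; S(3,2) = 18.7484; S(3,3) = 9.2443
Terminal payoffs V(N, i) = max(K - S_T, 0):
  V(3,0) = 0.000000; V(3,1) = 0.000000; V(3,2) = 6.511567; V(3,3) = 16.015735
Backward induction: V(k, i) = exp(-r*dt) * [p * V(k+1, i) + (1-p) * V(k+1, i+1)]; then take max(V_cont, immediate exercise) for American.
  V(2,0) = exp(-r*dt) * [p*0.000000 + (1-p)*0.000000] = 0.000000; exercise = 0.000000; V(2,0) = max -> 0.000000
  V(2,1) = exp(-r*dt) * [p*0.000000 + (1-p)*6.511567] = 3.755592; exercise = 0.000000; V(2,1) = max -> 3.755592
  V(2,2) = exp(-r*dt) * [p*6.511567 + (1-p)*16.015735] = 11.912274; exercise = 12.095066; V(2,2) = max -> 12.095066
  V(1,0) = exp(-r*dt) * [p*0.000000 + (1-p)*3.755592] = 2.166064; exercise = 0.000000; V(1,0) = max -> 2.166064
  V(1,1) = exp(-r*dt) * [p*3.755592 + (1-p)*12.095066] = 8.518789; exercise = 6.511567; V(1,1) = max -> 8.518789
  V(0,0) = exp(-r*dt) * [p*2.166064 + (1-p)*8.518789] = 5.803136; exercise = 0.000000; V(0,0) = max -> 5.803136


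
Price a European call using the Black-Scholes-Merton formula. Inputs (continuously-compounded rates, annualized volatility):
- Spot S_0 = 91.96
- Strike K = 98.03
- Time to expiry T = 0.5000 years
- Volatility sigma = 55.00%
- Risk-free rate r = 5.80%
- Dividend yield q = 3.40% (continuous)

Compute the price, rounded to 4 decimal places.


d1 = (ln(S/K) + (r - q + 0.5*sigma^2) * T) / (sigma * sqrt(T)) = 0.06095298
d2 = d1 - sigma * sqrt(T) = -0.32795575
exp(-rT) = 0.97141646; exp(-qT) = 0.98314368
C = S_0 * exp(-qT) * N(d1) - K * exp(-rT) * N(d2)
N(d1) = 0.52430167; N(d2) = 0.37147256
C = 91.9600 * 0.98314368 * 0.52430167 - 98.0300 * 0.97141646 * 0.37147256 = 12.0275

Answer: Price = 12.0275


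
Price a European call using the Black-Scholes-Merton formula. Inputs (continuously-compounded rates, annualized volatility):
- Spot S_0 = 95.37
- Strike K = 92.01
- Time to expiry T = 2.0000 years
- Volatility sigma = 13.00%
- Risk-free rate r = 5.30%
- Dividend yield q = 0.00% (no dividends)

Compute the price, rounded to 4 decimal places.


d1 = (ln(S/K) + (r - q + 0.5*sigma^2) * T) / (sigma * sqrt(T)) = 0.86357753
d2 = d1 - sigma * sqrt(T) = 0.67972976
exp(-rT) = 0.89942465; exp(-qT) = 1.00000000
C = S_0 * exp(-qT) * N(d1) - K * exp(-rT) * N(d2)
N(d1) = 0.80608999; N(d2) = 0.75166221
C = 95.3700 * 1.00000000 * 0.80608999 - 92.0100 * 0.89942465 * 0.75166221 = 14.6722

Answer: Price = 14.6722


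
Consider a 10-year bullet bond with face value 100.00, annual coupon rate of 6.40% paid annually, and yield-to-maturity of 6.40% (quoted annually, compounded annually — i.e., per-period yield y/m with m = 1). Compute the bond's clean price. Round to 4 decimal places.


Coupon per period c = face * coupon_rate / m = 6.400000
Periods per year m = 1; per-period yield y/m = 0.064000
Number of cashflows N = 10
Cashflows (t years, CF_t, discount factor 1/(1+y/m)^(m*t), PV):
  t = 1.0000: CF_t = 6.400000, DF = 0.939850, PV = 6.015038
  t = 2.0000: CF_t = 6.400000, DF = 0.883317, PV = 5.653231
  t = 3.0000: CF_t = 6.400000, DF = 0.830185, PV = 5.313187
  t = 4.0000: CF_t = 6.400000, DF = 0.780249, PV = 4.993597
  t = 5.0000: CF_t = 6.400000, DF = 0.733317, PV = 4.693230
  t = 6.0000: CF_t = 6.400000, DF = 0.689208, PV = 4.410930
  t = 7.0000: CF_t = 6.400000, DF = 0.647752, PV = 4.145611
  t = 8.0000: CF_t = 6.400000, DF = 0.608789, PV = 3.896251
  t = 9.0000: CF_t = 6.400000, DF = 0.572170, PV = 3.661890
  t = 10.0000: CF_t = 106.400000, DF = 0.537754, PV = 57.217035
Price P = sum_t PV_t = 100.000000

Answer: Price = 100.0000


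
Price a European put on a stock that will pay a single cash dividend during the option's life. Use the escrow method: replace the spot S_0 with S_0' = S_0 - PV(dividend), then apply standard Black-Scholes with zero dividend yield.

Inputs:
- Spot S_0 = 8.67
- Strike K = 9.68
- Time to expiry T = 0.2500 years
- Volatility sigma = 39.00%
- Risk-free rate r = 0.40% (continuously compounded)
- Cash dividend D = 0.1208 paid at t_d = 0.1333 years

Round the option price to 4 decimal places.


Answer: Price = 1.4042

Derivation:
PV(D) = D * exp(-r * t_d) = 0.1208 * 0.99946694 = 0.12073561
S_0' = S_0 - PV(D) = 8.6700 - 0.12073561 = 8.54926439
d1 = (ln(S_0'/K) + (r + sigma^2/2)*T) / (sigma*sqrt(T)) = -0.53438030
d2 = d1 - sigma*sqrt(T) = -0.72938030
exp(-rT) = 0.99900050
N(-d1) = 0.70346078; N(-d2) = 0.76711547
P = K * exp(-rT) * N(-d2) - S_0' * N(-d1) = 9.6800 * 0.99900050 * 0.76711547 - 8.54926439 * 0.70346078 = 1.4042
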